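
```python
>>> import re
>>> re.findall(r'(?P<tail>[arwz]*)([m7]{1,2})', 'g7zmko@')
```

[('', '7'), ('z', 'm')]

This matches zero or more of one of [arwz] (captured as 'tail'); then 1 to 2 of one of [m7] (captured).
Walking the string: at [1:2] match '7', groups = ('', '7'); at [2:4] match 'zm', groups = ('z', 'm').
Multiple groups make `findall` return tuples — one 2-tuple for each match.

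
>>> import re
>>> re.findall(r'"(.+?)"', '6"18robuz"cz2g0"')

A non-greedy quantifier consumes as few characters as it can — just enough that the remainder of the pattern still matches from where it stops; whatever follows it matches normally.
With a single group, `findall` returns only what that group captured — 1 item.

['18robuz']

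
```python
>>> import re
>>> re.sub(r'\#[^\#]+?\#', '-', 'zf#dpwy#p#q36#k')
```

Matches: at [2:8] → '#dpwy#'; at [9:14] → '#q36#'.
Every occurrence is swapped for '-'.

'zf-p-k'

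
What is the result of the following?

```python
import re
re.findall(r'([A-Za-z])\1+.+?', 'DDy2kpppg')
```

['D', 'p']

`\1` is not a pattern — it's the concrete string captured by group 1, re-applied verbatim.
Walking the string: at [0:3] match 'DDy', group 1 = 'D'; at [5:9] match 'pppg', group 1 = 'p'.
With a single group, `findall` returns only what that group captured — 2 items.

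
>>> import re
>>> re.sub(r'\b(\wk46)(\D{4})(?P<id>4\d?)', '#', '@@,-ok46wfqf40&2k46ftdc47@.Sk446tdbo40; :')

'@@,-#&#@.Sk446tdbo40; :'

`sub` substitutes '#' at each match site.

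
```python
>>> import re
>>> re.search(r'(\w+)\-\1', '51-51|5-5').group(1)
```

'51'

`\1` has to match the exact text group 1 already captured.
Unlike `match`, `search` isn't anchored — it looks for the pattern anywhere in the string.
The match spans [0:5] → '51-51'.
Captured: group 1 = '51'.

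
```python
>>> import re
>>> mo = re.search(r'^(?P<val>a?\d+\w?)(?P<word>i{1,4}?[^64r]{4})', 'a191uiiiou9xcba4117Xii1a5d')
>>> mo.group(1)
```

'a191u'

The match spans [0:10] → 'a191uiiiou'.
Captured: group 1 = 'a191u', group 2 = 'iiiou'.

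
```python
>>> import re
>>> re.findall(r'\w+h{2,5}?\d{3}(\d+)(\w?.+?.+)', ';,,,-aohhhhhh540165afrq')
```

[('165', 'afrq')]

Pattern: one or more of a word character, then 2 to 5 of a literal 'h' (lazy), then exactly 3 of a digit; then one or more of a digit (captured); then optionally a word character, then one or more of any character (lazy), then one or more of any character (captured).
Matches: at [5:23] match 'aohhhhhh540165afrq', groups = ('165', 'afrq').
Multiple groups make `findall` return tuples — one 2-tuple for the one match.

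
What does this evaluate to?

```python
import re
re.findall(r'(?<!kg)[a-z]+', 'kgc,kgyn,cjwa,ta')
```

['kgc', 'kgyn', 'cjwa', 'ta']

Because the assertion is negative and zero-width, positions next to the forbidden text are skipped.
Scanning left to right: at [0:3] → 'kgc'; at [4:8] → 'kgyn'; at [9:13] → 'cjwa'; at [14:16] → 'ta'.
Since nothing is captured, `findall` lists the 4 matched substrings directly.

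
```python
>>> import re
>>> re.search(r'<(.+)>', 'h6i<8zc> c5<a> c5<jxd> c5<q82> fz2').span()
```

(3, 30)

The match spans [3:30] → '<8zc> c5<a> c5<jxd> c5<q82>'.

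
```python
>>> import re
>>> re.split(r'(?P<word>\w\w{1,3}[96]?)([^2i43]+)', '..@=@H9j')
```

['..@=@', 'H9', 'j', '']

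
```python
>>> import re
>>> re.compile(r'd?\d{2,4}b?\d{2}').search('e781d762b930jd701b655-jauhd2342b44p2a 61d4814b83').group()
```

'd762b93'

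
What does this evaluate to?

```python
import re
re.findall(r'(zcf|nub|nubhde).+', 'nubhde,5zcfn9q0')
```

['nub']

`|` is ordered: at each position the engine commits to the first alternative that works.
With a single group, `findall` returns only what that group captured — 1 item.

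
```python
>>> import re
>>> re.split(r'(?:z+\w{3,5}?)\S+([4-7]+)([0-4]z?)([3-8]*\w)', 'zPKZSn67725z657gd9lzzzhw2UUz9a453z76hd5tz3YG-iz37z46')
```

['', '5', '3z', '76h', 'd5tz3YG-iz37z46']

This matches one or more of the literal 'z', then 3 to 5 of a word character (lazy) (non-capturing group); then one or more of a non-whitespace character; then one or more of a character in [4-7] (captured); then a character in [0-4], then optionally a literal 'z' (captured); then zero or more of a character in [3-8], then a word character (captured).
Matches to split on: at [0:37] → 'zPKZSn67725z657gd9lzzzhw2UUz9a453z76h'.
With a capturing group present, the delimiter's captured portion is kept in the result list.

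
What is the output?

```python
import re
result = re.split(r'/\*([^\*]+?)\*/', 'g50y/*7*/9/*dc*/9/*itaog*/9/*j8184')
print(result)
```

The group in the pattern means `split` returns the separators' captures alongside the pieces.

['g50y', '7', '9', 'dc', '9', 'itaog', '9/*j8184']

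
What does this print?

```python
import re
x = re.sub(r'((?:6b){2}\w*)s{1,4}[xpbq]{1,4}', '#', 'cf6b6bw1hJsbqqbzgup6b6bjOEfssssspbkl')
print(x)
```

cf#kl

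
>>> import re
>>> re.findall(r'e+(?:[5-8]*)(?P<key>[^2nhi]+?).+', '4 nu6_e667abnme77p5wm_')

['a']

The pattern matches one or more of a literal 'e'; then zero or more of a character in [5-8] (non-capturing group); then one or more of any character except [2nhi] (lazy) (captured as 'key'); then one or more of any character.
Walking the string: at [6:22] match 'e667abnme77p5wm_', group 1 = 'a'.
With a single group, `findall` returns only what that group captured — 1 item.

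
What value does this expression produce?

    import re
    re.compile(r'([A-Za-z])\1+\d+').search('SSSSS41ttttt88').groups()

The backreference `\1` re-matches whatever the first group consumed, character for character.
`re.search` scans for the first position where the pattern succeeds.
The match spans [0:7] → 'SSSSS41'.
Captured: group 1 = 'S'.

('S',)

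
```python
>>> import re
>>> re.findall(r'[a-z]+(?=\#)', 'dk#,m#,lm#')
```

['dk', 'm', 'lm']

The positive lookaround only admits positions where the adjacent text matches; those characters stay outside the span.
Since nothing is captured, `findall` lists the 3 matched substrings directly.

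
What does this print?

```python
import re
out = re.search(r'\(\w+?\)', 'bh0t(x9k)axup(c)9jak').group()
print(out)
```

(x9k)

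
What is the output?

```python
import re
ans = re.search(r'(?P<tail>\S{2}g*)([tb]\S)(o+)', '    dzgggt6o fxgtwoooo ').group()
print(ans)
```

dzgggt6o

The pattern matches exactly 2 of a non-whitespace character, then zero or more of the literal 'g' (captured as 'tail'); then one of [tb], then a non-whitespace character (captured); then one or more of a literal 'o' (captured).
`search` walks the string left to right and returns the first match it finds.
The match spans [4:12] → 'dzgggt6o'.
Captured: group 1 = 'dzggg', group 2 = 't6', group 3 = 'o'.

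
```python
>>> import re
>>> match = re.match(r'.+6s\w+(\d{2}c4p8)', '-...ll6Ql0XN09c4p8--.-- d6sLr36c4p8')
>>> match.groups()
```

('36c4p8',)

This matches one or more of any character, then the literal '6s', then one or more of a word character; then exactly 2 of a digit, then the literal 'c4', then the literal 'p8' (captured).
`re.match` only tries the pattern at the start of the string.
The match spans [0:35] → '-...ll6Ql0XN09c4p8--.-- d6sLr36c4p8'.
Captured: group 1 = '36c4p8'.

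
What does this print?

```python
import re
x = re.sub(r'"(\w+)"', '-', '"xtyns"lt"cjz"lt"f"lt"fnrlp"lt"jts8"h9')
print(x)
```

`sub` substitutes '-' at each match site.

-lt-lt-lt-lt-h9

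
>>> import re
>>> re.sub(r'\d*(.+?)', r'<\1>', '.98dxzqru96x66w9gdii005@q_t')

'<.><d><x><z><q><r><u><x><w><g><d><i><i><@><q><_><t>'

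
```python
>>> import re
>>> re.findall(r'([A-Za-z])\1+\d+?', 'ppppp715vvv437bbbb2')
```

`\1` has to match the exact text group 1 already captured.
With a single group, `findall` returns only what that group captured — 3 items.

['p', 'v', 'b']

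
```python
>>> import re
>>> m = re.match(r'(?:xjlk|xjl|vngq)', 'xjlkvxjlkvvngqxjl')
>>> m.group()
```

'xjlk'

Alternation tries branches left to right and keeps the first one that lets the overall match succeed at that position.
`re.match` won't scan ahead — the pattern has to work from the very first character.
The match spans [0:4] → 'xjlk'.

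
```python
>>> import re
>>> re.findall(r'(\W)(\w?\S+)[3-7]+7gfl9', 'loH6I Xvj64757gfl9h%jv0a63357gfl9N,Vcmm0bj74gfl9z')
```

[(' ', 'Xvj64757gfl9h%jv0a633')]

This matches a non-word character (captured); then optionally a word character, then one or more of a non-whitespace character (captured); then one or more of a character in [3-7], then the literal '7gf', then the literal 'l9'.
With 2 capturing groups, `findall` returns a 2-tuple per match.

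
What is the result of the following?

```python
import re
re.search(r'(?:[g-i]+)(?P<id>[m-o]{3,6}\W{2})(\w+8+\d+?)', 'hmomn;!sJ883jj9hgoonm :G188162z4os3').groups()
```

This matches one or more of a character in [g-i] (non-capturing group); then 3 to 6 of a character in [m-o], then exactly 2 of a non-word character (captured as 'id'); then one or more of a word character, then one or more of the literal '8', then one or more of a digit (lazy) (captured).
`re.search` tries every starting position until one works.
The match spans [0:12] → 'hmomn;!sJ883'.
Captured: group 1 = 'momn;!', group 2 = 'sJ883'.

('momn;!', 'sJ883')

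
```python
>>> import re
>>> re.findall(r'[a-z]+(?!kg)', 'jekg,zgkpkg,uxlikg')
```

`(?!…)`/`(?<!…)` only lets a position through if the neighbouring text does NOT match; no characters are consumed.
Scanning left to right: at [0:4] → 'jekg'; at [5:11] → 'zgkpkg'; at [12:18] → 'uxlikg'.
`findall` yields the raw match text (3 of them) because the pattern has no groups.

['jekg', 'zgkpkg', 'uxlikg']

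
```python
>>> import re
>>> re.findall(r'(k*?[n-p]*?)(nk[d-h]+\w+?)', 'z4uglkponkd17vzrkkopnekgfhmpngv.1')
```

[('kpo', 'nkd1')]

This matches zero or more of the literal 'k' (lazy), then zero or more of a character in [n-p] (lazy) (captured); then the literal 'nk', then one or more of a character in [d-h], then one or more of a word character (lazy) (captured).
Lazy quantifiers expand one character at a time until the remainder of the pattern can match.
Walking the string: at [5:12] match 'kponkd1', groups = ('kpo', 'nkd1').
2 groups means the one result is a tuple of 2 captured strings — 1 here.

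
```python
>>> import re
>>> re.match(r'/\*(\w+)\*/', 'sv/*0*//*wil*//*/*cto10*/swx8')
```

None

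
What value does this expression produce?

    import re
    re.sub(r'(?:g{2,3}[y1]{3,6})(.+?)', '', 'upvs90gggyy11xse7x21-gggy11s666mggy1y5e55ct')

'upvs90se7x21-666me55ct'

The pattern matches 2 to 3 of the literal 'g', then 3 to 6 of one of [y1] (non-capturing group); then one or more of any character (lazy) (captured).
The `?` after the quantifier makes it lazy — it takes as little as possible before letting the rest of the pattern try.
Matches: at [6:14] → 'gggyy11x'; at [21:28] → 'gggy11s'; at [32:38] → 'ggy1y5'.
Each match is replaced by ''.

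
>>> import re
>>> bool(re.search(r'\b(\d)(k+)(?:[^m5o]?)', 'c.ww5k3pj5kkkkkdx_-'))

False

Here the pattern never matches, so the call returns None, and `bool(None)` is False.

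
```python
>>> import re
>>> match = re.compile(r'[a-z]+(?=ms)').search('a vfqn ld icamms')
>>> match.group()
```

'icam'

Because the assertion is zero-width, the text it checks is not consumed and won't appear in the result.
`search` walks the string left to right and returns the first match it finds.
The match spans [10:14] → 'icam'.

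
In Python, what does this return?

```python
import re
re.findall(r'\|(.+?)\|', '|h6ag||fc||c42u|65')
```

['h6ag', 'fc', 'c42u']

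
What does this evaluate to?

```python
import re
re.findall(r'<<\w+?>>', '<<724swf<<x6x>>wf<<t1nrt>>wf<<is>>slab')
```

['<<x6x>>', '<<t1nrt>>', '<<is>>']

Matches: at [8:15] → '<<x6x>>'; at [17:26] → '<<t1nrt>>'; at [28:34] → '<<is>>'.
`findall` yields the raw match text (3 of them) because the pattern has no groups.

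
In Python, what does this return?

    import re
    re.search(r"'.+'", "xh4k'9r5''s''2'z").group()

"'9r5''s''2'"

`re.search` tries every starting position until one works.
The match spans [4:15] → "'9r5''s''2'".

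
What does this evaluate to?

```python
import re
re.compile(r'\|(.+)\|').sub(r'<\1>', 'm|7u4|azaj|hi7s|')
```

'm<7u4|azaj|hi7s>'

Matches: at [1:16] → '|7u4|azaj|hi7s|'.
`\1` in the replacement pulls in group 1's text for each match.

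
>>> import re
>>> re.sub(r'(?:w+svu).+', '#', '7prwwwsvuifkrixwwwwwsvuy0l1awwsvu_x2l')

'7pr#'

The pattern matches one or more of the literal 'w', then the literal 'svu' (non-capturing group); then one or more of any character.
Matches: at [3:37] → 'wwwsvuifkrixwwwwwsvuy0l1awwsvu_x2l'.
Every occurrence is swapped for '#'.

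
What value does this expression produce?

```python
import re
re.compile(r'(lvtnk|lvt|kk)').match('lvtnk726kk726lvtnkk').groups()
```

('lvtnk',)

The match spans [0:5] → 'lvtnk'.
Captured: group 1 = 'lvtnk'.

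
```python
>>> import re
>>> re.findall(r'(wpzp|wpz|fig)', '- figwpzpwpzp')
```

The regex engine tests alternatives in the order written; an earlier branch that matches wins even if a later one would match more.
One capturing group, so `findall` returns just the captured substring from each match — 3 in all.

['fig', 'wpzp', 'wpzp']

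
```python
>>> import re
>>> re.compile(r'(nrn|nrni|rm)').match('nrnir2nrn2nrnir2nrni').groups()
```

('nrn',)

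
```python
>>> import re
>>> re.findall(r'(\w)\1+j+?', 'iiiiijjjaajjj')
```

['i', 'a']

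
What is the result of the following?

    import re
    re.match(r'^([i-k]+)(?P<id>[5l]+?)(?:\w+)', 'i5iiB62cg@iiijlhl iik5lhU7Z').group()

'i5iiB62cg'

`match` is anchored at position 0; if the pattern doesn't fit there, it returns None.
The match spans [0:9] → 'i5iiB62cg'.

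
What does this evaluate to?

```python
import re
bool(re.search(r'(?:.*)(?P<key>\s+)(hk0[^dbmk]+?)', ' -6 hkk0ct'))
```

False

This matches zero or more of any character (non-capturing group); then one or more of whitespace (captured as 'key'); then the literal 'hk0', then one or more of any character except [dbmk] (lazy) (captured).
`search` walks the string left to right and returns the first match it finds.
Here no position works, so the call returns None, and `bool(None)` is False.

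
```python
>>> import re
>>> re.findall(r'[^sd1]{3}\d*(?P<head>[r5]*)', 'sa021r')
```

['r']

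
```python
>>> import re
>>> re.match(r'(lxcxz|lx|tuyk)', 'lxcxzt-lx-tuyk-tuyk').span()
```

(0, 5)

`match` is anchored at position 0; if the pattern doesn't fit there, it returns None.
The match spans [0:5] → 'lxcxz'.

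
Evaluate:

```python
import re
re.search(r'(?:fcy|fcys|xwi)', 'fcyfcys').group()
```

`re.search` tries every starting position until one works.
The match spans [0:3] → 'fcy'.

'fcy'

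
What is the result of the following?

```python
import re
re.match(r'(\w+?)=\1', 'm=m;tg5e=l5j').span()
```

After group 1 captures some text, `\1` only succeeds where that same text appears again.
`re.match` won't scan ahead — the pattern has to work from the very first character.
The match spans [0:3] → 'm=m'.
Captured: group 1 = 'm'.

(0, 3)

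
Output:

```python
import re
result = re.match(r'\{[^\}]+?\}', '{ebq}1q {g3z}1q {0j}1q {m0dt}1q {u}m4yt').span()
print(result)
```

(0, 5)

`re.match` won't scan ahead — the pattern has to work from the very first character.
The match spans [0:5] → '{ebq}'.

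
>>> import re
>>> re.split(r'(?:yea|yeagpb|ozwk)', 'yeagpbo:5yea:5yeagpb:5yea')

['', 'gpbo:5', ':5', 'gpb:5', '']

Alternation isn't longest-match — the leftmost alternative that fits at this position is chosen.
Splitting on the pattern gives 5 pieces.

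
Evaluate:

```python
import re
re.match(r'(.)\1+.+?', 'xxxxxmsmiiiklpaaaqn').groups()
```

('x',)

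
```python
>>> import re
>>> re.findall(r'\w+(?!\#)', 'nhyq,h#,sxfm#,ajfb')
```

['nhyq', 'sxf', 'ajfb']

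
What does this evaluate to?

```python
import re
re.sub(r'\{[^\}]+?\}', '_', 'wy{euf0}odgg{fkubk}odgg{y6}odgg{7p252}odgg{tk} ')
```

'wy_odgg_odgg_odgg_odgg_ '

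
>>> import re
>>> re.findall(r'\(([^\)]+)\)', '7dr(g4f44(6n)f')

One capturing group, so `findall` returns just the captured substring from the one match — 1 in all.

['g4f44(6n']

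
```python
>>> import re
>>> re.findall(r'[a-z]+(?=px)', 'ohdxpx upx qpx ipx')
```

The positive lookaround only admits positions where the adjacent text matches; those characters stay outside the span.
Walking the string: at [0:4] → 'ohdx'; at [7:8] → 'u'; at [11:12] → 'q'; at [15:16] → 'i'.
With no groups in the pattern, `findall` gives back each whole match — 4 here.

['ohdx', 'u', 'q', 'i']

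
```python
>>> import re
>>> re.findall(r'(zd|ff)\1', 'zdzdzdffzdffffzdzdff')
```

The backreference `\1` re-matches whatever the first group consumed, character for character.
With a single group, `findall` returns only what that group captured — 3 items.

['zd', 'ff', 'zd']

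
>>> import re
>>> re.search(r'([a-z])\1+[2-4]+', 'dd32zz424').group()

A backreference is literal: `\1` must see the identical characters the first group matched.
`re.search` tries every starting position until one works.
The match spans [0:4] → 'dd32'.
Captured: group 1 = 'd'.

'dd32'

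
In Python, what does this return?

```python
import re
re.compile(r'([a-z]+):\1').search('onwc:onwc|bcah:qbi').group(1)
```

The backreference `\1` re-matches whatever the first group consumed, character for character.
`re.search` scans for the first position where the pattern succeeds.
The match spans [0:9] → 'onwc:onwc'.
Captured: group 1 = 'onwc'.

'onwc'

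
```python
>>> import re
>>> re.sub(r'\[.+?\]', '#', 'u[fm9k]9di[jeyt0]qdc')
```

'u#9di#qdc'

A `+?`/`*?`/`{m,n}?` starts at its minimum and grows only as far as needed for what follows to match.
`sub` substitutes '#' at each match site.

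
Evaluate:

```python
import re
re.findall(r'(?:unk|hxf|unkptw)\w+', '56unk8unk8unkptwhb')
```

['unk8unk8unkptwhb']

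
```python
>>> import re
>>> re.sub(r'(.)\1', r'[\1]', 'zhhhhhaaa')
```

After group 1 captures some text, `\1` only succeeds where that same text appears again.
The replacement refers to a captured group, so each match is rewritten using its own captured text.

'z[h][h]h[a]a'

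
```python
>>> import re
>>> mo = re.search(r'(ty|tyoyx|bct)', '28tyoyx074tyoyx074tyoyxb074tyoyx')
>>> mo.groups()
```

('ty',)

The match spans [2:4] → 'ty'.
Captured: group 1 = 'ty'.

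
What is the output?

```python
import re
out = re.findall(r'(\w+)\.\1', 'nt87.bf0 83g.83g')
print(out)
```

['83g']

The backreference `\1` re-matches whatever the first group consumed, character for character.
Scanning left to right: at [9:16] match '83g.83g', group 1 = '83g'.
`findall` collects group 1 from the one match (1 total).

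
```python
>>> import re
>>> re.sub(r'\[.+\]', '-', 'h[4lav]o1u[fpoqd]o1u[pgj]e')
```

Every occurrence is swapped for '-'.

'h-e'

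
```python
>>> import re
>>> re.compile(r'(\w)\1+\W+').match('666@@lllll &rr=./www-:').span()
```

(0, 5)

`\1` has to match the exact text group 1 already captured.
`re.match` only tries the pattern at the start of the string.
The match spans [0:5] → '666@@'.
Captured: group 1 = '6'.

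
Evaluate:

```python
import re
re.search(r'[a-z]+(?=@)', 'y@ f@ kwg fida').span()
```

Because the assertion is zero-width, the text it checks is not consumed and won't appear in the result.
Unlike `match`, `search` isn't anchored — it looks for the pattern anywhere in the string.
The match spans [0:1] → 'y'.

(0, 1)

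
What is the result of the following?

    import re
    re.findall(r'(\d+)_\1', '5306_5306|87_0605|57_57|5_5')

The backreference `\1` re-matches whatever the first group consumed, character for character.
Scanning left to right: at [0:9] match '5306_5306', group 1 = '5306'; at [18:23] match '57_57', group 1 = '57'; at [24:27] match '5_5', group 1 = '5'.
With a single group, `findall` returns only what that group captured — 3 items.

['5306', '57', '5']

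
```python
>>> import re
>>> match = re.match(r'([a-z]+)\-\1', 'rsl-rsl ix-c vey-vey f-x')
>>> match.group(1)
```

`\1` has to match the exact text group 1 already captured.
`re.match` won't scan ahead — the pattern has to work from the very first character.
The match spans [0:7] → 'rsl-rsl'.
Captured: group 1 = 'rsl'.

'rsl'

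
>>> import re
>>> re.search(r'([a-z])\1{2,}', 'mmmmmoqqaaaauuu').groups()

After group 1 captures some text, `\1` only succeeds where that same text appears again.
`search` walks the string left to right and returns the first match it finds.
The match spans [0:5] → 'mmmmm'.
Captured: group 1 = 'm'.

('m',)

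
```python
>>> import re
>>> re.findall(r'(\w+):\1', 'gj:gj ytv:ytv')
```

['gj', 'ytv']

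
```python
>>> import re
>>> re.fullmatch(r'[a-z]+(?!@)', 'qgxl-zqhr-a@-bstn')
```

None

`re.fullmatch` is like wrapping the pattern in `^…$` (in single-line mode).
Here the string isn't matched end-to-end, so the call returns None.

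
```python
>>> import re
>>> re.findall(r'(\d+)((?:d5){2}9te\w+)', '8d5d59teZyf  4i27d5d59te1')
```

`findall` packs the 2 group values into a tuple for every match.

[('8', 'd5d59teZyf'), ('27', 'd5d59te1')]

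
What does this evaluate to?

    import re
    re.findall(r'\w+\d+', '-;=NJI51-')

With no groups in the pattern, `findall` gives back each whole match — 1 here.

['NJI51']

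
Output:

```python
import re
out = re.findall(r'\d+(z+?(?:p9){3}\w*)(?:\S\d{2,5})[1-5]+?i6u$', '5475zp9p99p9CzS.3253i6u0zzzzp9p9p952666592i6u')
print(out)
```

['zzzzp9p9p95266']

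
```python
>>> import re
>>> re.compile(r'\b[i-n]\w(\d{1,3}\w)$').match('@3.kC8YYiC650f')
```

None

Pattern: a word boundary (`\b`, zero-width); then a character in [i-n], then a word character; then 1 to 3 of a digit, then a word character (captured); then anchored at the end.
`re.match` only tries the pattern at the start of the string.
Here the string doesn't start with a match, so the call returns None.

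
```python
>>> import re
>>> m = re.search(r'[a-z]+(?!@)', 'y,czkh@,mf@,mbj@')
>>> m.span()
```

(0, 1)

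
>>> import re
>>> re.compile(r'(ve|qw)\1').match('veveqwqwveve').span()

After group 1 captures some text, `\1` only succeeds where that same text appears again.
`re.match` won't scan ahead — the pattern has to work from the very first character.
The match spans [0:4] → 'veve'.
Captured: group 1 = 've'.

(0, 4)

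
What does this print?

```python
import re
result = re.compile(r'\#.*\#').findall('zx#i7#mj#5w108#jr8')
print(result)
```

With no groups in the pattern, `findall` gives back each whole match — 1 here.

['#i7#mj#5w108#']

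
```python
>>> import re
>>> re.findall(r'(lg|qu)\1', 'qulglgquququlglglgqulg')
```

['lg', 'qu', 'lg']

A backreference is literal: `\1` must see the identical characters the first group matched.
Walking the string: at [2:6] match 'lglg', group 1 = 'lg'; at [6:10] match 'ququ', group 1 = 'qu'; at [12:16] match 'lglg', group 1 = 'lg'.
`findall` collects group 1 from each match (3 total).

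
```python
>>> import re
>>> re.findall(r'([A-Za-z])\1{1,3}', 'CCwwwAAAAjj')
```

['C', 'w', 'A', 'j']

`\1` has to match the exact text group 1 already captured.
Matches: at [0:2] match 'CC', group 1 = 'C'; at [2:5] match 'www', group 1 = 'w'; at [5:9] match 'AAAA', group 1 = 'A'; at [9:11] match 'jj', group 1 = 'j'.
With a single group, `findall` returns only what that group captured — 4 items.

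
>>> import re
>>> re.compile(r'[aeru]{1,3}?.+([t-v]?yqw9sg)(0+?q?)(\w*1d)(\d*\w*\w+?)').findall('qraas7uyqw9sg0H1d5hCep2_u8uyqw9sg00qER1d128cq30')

[('yqw9sg', '0', '0qER1d', '128cq30')]

Pattern: 1 to 3 of one of [aeru] (lazy), then one or more of any character; then optionally a character in [t-v], then the literal 'yqw', then the literal '9sg' (captured); then one or more of a literal '0' (lazy), then optionally a literal 'q' (captured); then zero or more of a word character, then the literal '1d' (captured); then zero or more of a digit, then zero or more of a word character, then one or more of a word character (lazy) (captured).
The `?` after the quantifier makes it lazy — it takes as little as possible before letting the rest of the pattern try.
Scanning left to right: at [1:47] match 'raas7uyqw9sg0H1d5hCep2_u8uyqw9sg00qER1d128cq30', groups = ('yqw9sg', '0', '0qER1d', '128cq30').
With 4 capturing groups, `findall` returns a 4-tuple per match.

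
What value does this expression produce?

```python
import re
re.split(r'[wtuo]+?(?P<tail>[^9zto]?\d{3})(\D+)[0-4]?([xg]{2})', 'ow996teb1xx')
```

['', 'w996', 'teb', 'xx', '']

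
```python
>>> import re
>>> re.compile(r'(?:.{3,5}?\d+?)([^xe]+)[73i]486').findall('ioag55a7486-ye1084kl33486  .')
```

`findall` collects group 1 from each match (2 total).

['5a', '084kl3']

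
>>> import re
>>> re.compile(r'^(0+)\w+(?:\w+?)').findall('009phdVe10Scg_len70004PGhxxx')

['00']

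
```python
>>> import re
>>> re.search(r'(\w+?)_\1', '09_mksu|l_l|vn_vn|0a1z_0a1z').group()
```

'l_l'

`\1` has to match the exact text group 1 already captured.
The match spans [8:11] → 'l_l'.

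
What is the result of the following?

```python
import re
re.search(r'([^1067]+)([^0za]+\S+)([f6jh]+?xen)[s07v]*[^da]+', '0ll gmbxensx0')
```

The pattern matches one or more of any character except [1067] (captured); then one or more of any character except [0za], then one or more of a non-whitespace character (captured); then one or more of one of [f6jh] (lazy), then the literal 'xen' (captured); then zero or more of one of [s07v], then one or more of any character except [da].
`re.search` scans for the first position where the pattern succeeds.
Here no position works, so the call returns None.

None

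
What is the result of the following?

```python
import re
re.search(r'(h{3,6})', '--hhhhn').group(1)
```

The pattern matches 3 to 6 of a literal 'h' (captured).
Unlike `match`, `search` isn't anchored — it looks for the pattern anywhere in the string.
The match spans [2:6] → 'hhhh'.
Captured: group 1 = 'hhhh'.

'hhhh'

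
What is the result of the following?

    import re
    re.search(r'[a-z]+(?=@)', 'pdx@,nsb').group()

The lookaround is zero-width — it requires the adjacent text to match without consuming it, so the asserted text isn't part of the match.
The match spans [0:3] → 'pdx'.

'pdx'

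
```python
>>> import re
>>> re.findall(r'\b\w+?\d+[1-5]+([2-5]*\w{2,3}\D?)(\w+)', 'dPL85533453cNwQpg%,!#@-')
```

[('cNwQ', 'pg')]

`findall` packs the 2 group values into a tuple for every match.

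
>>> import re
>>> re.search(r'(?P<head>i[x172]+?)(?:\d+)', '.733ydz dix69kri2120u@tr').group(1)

Pattern: a literal 'i', then one or more of one of [x172] (lazy) (captured as 'head'); then one or more of a digit (non-capturing group).
`search` walks the string left to right and returns the first match it finds.
The match spans [9:13] → 'ix69'.
Captured: group 1 = 'ix'.

'ix'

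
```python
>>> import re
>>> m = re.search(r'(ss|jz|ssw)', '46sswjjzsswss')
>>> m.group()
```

'ss'

Alternation tries branches left to right and keeps the first one that lets the overall match succeed at that position.
The match spans [2:4] → 'ss'.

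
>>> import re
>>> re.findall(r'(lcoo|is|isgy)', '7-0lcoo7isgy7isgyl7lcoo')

The regex engine tests alternatives in the order written; an earlier branch that matches wins even if a later one would match more.
Scanning left to right: at [3:7] match 'lcoo', group 1 = 'lcoo'; at [8:10] match 'is', group 1 = 'is'; at [13:15] match 'is', group 1 = 'is'; at [19:23] match 'lcoo', group 1 = 'lcoo'.
`findall` collects group 1 from each match (4 total).

['lcoo', 'is', 'is', 'lcoo']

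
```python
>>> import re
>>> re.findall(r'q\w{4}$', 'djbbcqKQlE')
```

['qKQlE']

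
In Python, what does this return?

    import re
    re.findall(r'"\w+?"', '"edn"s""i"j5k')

`findall` yields the raw match text (2 of them) because the pattern has no groups.

['"edn"', '"i"']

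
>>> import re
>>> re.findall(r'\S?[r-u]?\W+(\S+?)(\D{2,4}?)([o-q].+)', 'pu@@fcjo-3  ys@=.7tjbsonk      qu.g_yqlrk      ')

This matches optionally a non-whitespace character, then optionally a character in [r-u]; then one or more of a non-word character; then one or more of a non-whitespace character (lazy) (captured); then 2 to 4 of a non-digit (lazy) (captured); then a character in [o-q], then one or more of any character (captured).
`findall` packs the 3 group values into a tuple for every match.

[('f', 'cj', 'o-3  ys@=.7tjbsonk      qu.g_yqlrk      ')]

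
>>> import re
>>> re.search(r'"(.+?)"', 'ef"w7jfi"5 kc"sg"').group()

'"w7jfi"'

A `+?`/`*?`/`{m,n}?` starts at its minimum and grows only as far as needed for what follows to match.
`re.search` scans for the first position where the pattern succeeds.
The match spans [2:9] → '"w7jfi"'.
Captured: group 1 = 'w7jfi'.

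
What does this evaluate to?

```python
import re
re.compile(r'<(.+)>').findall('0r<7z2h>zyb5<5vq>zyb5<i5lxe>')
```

['7z2h>zyb5<5vq>zyb5<i5lxe']

Matches: at [2:28] match '<7z2h>zyb5<5vq>zyb5<i5lxe>', group 1 = '7z2h>zyb5<5vq>zyb5<i5lxe'.
Because there's exactly one group, `findall` drops the full match and keeps group 1 from the one hit.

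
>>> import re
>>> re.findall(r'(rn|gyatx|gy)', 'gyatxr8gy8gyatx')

['gyatx', 'gy', 'gyatx']

Alternation isn't longest-match — the leftmost alternative that fits at this position is chosen.
Walking the string: at [0:5] match 'gyatx', group 1 = 'gyatx'; at [7:9] match 'gy', group 1 = 'gy'; at [10:15] match 'gyatx', group 1 = 'gyatx'.
With a single group, `findall` returns only what that group captured — 3 items.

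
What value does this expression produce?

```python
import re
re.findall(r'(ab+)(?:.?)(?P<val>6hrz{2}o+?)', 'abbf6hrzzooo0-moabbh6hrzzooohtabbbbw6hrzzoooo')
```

[('abb', '6hrzzo'), ('abb', '6hrzzo'), ('abbbb', '6hrzzo')]

Lazy quantifiers expand one character at a time until the remainder of the pattern can match.
`findall` packs the 2 group values into a tuple for every match.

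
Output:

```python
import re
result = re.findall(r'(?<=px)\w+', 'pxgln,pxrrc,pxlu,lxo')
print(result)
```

['gln', 'rrc', 'lu']

The positive lookaround only admits positions where the adjacent text matches; those characters stay outside the span.
Scanning left to right: at [2:5] → 'gln'; at [8:11] → 'rrc'; at [14:16] → 'lu'.
Since nothing is captured, `findall` lists the 3 matched substrings directly.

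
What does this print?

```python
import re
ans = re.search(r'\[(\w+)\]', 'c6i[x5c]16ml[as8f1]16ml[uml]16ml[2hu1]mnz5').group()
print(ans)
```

The match spans [3:8] → '[x5c]'.

[x5c]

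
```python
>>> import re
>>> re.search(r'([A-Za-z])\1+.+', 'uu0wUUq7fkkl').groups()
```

('u',)

A backreference is literal: `\1` must see the identical characters the first group matched.
`re.search` scans for the first position where the pattern succeeds.
The match spans [0:12] → 'uu0wUUq7fkkl'.
Captured: group 1 = 'u'.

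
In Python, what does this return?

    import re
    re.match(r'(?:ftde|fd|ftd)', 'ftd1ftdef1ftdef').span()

`re.match` won't scan ahead — the pattern has to work from the very first character.
The match spans [0:3] → 'ftd'.

(0, 3)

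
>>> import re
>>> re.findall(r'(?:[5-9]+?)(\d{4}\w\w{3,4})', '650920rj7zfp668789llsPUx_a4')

['50920rj7z', '68789llsP']

Pattern: one or more of a character in [5-9] (lazy) (non-capturing group); then exactly 4 of a digit, then a word character, then 3 to 4 of a word character (captured).
A `+?`/`*?`/`{m,n}?` starts at its minimum and grows only as far as needed for what follows to match.
Matches: at [0:10] match '650920rj7z', group 1 = '50920rj7z'; at [12:22] match '668789llsP', group 1 = '68789llsP'.
Because there's exactly one group, `findall` drops the full match and keeps group 1 from each hit.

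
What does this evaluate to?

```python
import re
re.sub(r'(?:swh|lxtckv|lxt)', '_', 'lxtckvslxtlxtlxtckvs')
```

The regex engine tests alternatives in the order written; an earlier branch that matches wins even if a later one would match more.
Matches: at [0:6] → 'lxtckv'; at [7:10] → 'lxt'; at [10:13] → 'lxt'; at [13:19] → 'lxtckv'.
Each match is replaced by '_'.

'_s___s'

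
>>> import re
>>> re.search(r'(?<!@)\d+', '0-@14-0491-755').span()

A negative assertion filters positions out without eating any characters.
`re.search` scans for the first position where the pattern succeeds.
The match spans [0:1] → '0'.

(0, 1)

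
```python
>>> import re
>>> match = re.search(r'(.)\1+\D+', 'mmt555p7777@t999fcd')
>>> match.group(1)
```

'm'

`\1` has to match the exact text group 1 already captured.
Unlike `match`, `search` isn't anchored — it looks for the pattern anywhere in the string.
The match spans [0:3] → 'mmt'.
Captured: group 1 = 'm'.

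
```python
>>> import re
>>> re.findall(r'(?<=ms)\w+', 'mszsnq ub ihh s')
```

The lookaround is zero-width — it requires the adjacent text to match without consuming it, so the asserted text isn't part of the match.
`findall` yields the raw match text (1 of them) because the pattern has no groups.

['zsnq']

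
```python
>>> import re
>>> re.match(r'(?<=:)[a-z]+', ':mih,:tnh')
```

None

Lookahead/lookbehind check context without consuming it, so the matched span excludes the asserted characters.
`re.match` won't scan ahead — the pattern has to work from the very first character.
Here the pattern fails at index 0, so the call returns None.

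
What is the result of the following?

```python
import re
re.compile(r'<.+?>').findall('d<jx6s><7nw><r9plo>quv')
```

['<jx6s>', '<7nw>', '<r9plo>']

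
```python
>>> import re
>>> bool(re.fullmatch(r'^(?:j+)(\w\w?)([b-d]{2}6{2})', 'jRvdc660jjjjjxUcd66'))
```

This matches anchored at the start of the string; then one or more of a literal 'j' (non-capturing group); then a word character, then optionally a word character (captured); then exactly 2 of a character in [b-d], then exactly 2 of the literal '6' (captured).
`re.fullmatch` requires the pattern to consume the entire string.
Here the pattern can't cover the whole string, so the call returns None, and `bool(None)` is False.

False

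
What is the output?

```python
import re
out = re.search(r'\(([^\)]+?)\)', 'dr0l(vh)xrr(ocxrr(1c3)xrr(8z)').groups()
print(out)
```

The match spans [4:8] → '(vh)'.
Captured: group 1 = 'vh'.

('vh',)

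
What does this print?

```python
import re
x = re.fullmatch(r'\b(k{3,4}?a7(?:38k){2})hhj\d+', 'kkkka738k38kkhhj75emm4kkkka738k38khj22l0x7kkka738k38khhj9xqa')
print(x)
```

None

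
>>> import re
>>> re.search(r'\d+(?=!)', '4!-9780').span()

(0, 1)

The `(?=…)`/`(?<=…)` assertion just peeks at neighbouring text; it doesn't advance the match position.
Unlike `match`, `search` isn't anchored — it looks for the pattern anywhere in the string.
The match spans [0:1] → '4'.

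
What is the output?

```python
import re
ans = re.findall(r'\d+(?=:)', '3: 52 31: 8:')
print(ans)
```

['3', '31', '8']

Lookahead/lookbehind check context without consuming it, so the matched span excludes the asserted characters.
No capturing groups, so `findall` returns the 3 full match strings.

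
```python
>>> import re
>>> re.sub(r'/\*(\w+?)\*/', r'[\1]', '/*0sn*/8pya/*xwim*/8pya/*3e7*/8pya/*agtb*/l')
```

Matches: at [0:7] → '/*0sn*/'; at [11:19] → '/*xwim*/'; at [23:30] → '/*3e7*/'; at [34:42] → '/*agtb*/'.
`\1` in the replacement pulls in group 1's text for each match.

'[0sn]8pya[xwim]8pya[3e7]8pya[agtb]l'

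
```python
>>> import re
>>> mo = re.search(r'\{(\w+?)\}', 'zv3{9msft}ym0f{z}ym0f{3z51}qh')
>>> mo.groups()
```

The match spans [3:10] → '{9msft}'.
Captured: group 1 = '9msft'.

('9msft',)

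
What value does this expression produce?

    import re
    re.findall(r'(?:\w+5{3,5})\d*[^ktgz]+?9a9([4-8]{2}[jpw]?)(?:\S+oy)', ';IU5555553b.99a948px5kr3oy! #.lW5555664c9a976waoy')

['48p', '76w']

This matches one or more of a word character, then 3 to 5 of the literal '5' (non-capturing group); then zero or more of a digit, then one or more of any character except [ktgz] (lazy), then the literal '9a9'; then exactly 2 of a character in [4-8], then optionally one of [jpw] (captured); then one or more of a non-whitespace character, then the literal 'oy' (non-capturing group).
`findall` collects group 1 from each match (2 total).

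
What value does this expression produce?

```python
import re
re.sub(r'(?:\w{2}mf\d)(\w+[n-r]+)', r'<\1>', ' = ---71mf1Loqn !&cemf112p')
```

This matches exactly 2 of a word character, then the literal 'mf', then a digit (non-capturing group); then one or more of a word character, then one or more of a character in [n-r] (captured).
Matches: at [6:15] → '71mf1Loqn'; at [18:26] → 'cemf112p'.
Each match is replaced using the text its own group 1 captured.

' = ---<Loqn> !&<12p>'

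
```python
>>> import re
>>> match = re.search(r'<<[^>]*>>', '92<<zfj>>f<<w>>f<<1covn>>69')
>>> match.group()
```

`search` walks the string left to right and returns the first match it finds.
The match spans [2:9] → '<<zfj>>'.

'<<zfj>>'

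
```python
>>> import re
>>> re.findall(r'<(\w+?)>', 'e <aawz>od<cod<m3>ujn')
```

With a single group, `findall` returns only what that group captured — 2 items.

['aawz', 'm3']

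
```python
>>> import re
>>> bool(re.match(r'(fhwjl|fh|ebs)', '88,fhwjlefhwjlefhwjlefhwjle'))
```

`re.match` only tries the pattern at the start of the string.
Here the string doesn't start with a match, so the call returns None, and `bool(None)` is False.

False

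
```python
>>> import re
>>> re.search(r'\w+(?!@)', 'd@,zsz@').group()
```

'zs'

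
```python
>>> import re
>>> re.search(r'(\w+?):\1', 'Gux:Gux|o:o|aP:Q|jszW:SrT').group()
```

'Gux:Gux'

After group 1 captures some text, `\1` only succeeds where that same text appears again.
The match spans [0:7] → 'Gux:Gux'.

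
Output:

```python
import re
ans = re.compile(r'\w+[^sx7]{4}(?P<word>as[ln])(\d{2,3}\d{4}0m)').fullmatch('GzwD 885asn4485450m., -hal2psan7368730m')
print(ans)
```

None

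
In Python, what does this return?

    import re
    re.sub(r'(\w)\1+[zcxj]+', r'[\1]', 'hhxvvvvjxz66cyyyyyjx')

'[h][v][6][y]'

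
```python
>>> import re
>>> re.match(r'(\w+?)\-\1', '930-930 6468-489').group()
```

`\1` is not a pattern — it's the concrete string captured by group 1, re-applied verbatim.
With `match`, the pattern is implicitly anchored at the beginning.
The match spans [0:7] → '930-930'.
Captured: group 1 = '930'.

'930-930'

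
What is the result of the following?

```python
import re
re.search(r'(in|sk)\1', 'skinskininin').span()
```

(6, 10)

`\1` is not a pattern — it's the concrete string captured by group 1, re-applied verbatim.
`search` walks the string left to right and returns the first match it finds.
The match spans [6:10] → 'inin'.
Captured: group 1 = 'in'.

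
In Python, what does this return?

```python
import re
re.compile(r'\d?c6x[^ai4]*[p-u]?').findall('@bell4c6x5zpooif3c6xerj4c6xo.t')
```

Pattern: optionally a digit, then the literal 'c6x'; then zero or more of any character except [ai4], then optionally a character in [p-u].
Matches: at [5:14] → '4c6x5zpoo'; at [16:23] → '3c6xerj'; at [23:30] → '4c6xo.t'.
No capturing groups, so `findall` returns the 3 full match strings.

['4c6x5zpoo', '3c6xerj', '4c6xo.t']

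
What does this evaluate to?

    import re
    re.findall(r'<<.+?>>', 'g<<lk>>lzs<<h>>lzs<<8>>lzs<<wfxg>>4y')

The `?` after the quantifier makes it lazy — it takes as little as possible before letting the rest of the pattern try.
Walking the string: at [1:7] → '<<lk>>'; at [10:15] → '<<h>>'; at [18:23] → '<<8>>'; at [26:34] → '<<wfxg>>'.
With no groups in the pattern, `findall` gives back each whole match — 4 here.

['<<lk>>', '<<h>>', '<<8>>', '<<wfxg>>']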